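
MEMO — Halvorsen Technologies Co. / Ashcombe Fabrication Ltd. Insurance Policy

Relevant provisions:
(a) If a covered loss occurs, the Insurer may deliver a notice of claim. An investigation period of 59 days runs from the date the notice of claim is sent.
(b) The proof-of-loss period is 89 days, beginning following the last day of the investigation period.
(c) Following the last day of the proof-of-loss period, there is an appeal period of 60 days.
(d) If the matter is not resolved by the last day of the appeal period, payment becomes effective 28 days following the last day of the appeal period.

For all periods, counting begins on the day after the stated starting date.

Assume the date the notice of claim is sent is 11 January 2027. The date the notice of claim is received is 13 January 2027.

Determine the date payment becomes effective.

The last day of the investigation period: 59 calendar days after 11 January 2027 is 11 March 2027.
The last day of the proof-of-loss period: 89 calendar days after 11 March 2027 is 8 June 2027.
The last day of the appeal period: 8 June 2027 + 60 days = 7 August 2027.
The date payment becomes effective: 28 calendar days after 7 August 2027 is 4 September 2027.

4 September 2027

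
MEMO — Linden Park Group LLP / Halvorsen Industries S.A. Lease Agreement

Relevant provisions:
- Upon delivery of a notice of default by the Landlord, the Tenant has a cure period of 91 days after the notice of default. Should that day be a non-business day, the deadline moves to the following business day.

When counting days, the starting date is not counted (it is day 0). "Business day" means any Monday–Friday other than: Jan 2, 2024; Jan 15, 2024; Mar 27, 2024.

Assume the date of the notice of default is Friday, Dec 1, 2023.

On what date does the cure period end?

The last day of the cure period: 91 calendar days after Dec 1, 2023 is Mar 1, 2024. Mar 1, 2024 is a Friday and is not a listed holiday, so no roll-forward applies.

Mar 1, 2024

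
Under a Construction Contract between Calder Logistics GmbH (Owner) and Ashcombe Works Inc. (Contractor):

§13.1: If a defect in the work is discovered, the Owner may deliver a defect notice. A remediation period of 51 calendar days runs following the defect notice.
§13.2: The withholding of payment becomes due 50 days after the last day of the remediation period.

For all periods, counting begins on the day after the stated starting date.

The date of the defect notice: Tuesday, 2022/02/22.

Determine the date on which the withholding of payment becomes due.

The last day of the remediation period: 2022/02/22 + 51 days = 2022/04/14.
Adding 50 calendar days to 2022/04/14 gives 2022/06/03, which is the date on which the withholding of payment becomes due.

2022/06/03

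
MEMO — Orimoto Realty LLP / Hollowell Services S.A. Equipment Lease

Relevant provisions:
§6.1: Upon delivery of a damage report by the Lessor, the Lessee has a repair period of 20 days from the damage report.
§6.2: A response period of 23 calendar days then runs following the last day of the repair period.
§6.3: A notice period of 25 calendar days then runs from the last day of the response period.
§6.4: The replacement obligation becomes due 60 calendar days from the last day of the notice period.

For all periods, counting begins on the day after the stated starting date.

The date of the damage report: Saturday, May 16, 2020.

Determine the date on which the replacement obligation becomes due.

September 21, 2020

The last day of the repair period: 20 calendar days after May 16, 2020 is June 5, 2020.
Adding 23 calendar days to June 5, 2020 gives June 28, 2020, which is the last day of the response period.
The last day of the notice period: June 28, 2020 + 25 days = July 23, 2020.
The date on which the replacement obligation becomes due: 60 calendar days after July 23, 2020 is September 21, 2020.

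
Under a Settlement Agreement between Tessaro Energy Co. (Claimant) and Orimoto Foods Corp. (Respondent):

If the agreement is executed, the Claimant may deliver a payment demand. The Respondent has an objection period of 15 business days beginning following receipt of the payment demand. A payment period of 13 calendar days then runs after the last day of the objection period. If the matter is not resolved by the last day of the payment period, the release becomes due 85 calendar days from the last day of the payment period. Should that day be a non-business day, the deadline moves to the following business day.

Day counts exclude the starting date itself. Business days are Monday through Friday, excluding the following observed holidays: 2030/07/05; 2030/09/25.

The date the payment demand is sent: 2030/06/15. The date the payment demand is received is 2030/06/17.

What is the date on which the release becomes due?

2030/10/15

The last day of the objection period: counting 15 business days from Monday, 2030/06/17 (Jun 18, Jun 19, Jun 20, Jun 21, …, Jul 4, Jul 8, Jul 9, skipping weekends and the listed holiday on Jul 5) reaches Tuesday, 2030/07/09.
The last day of the payment period: 13 calendar days after 2030/07/09 is 2030/07/22.
The date on which the release becomes due: 85 calendar days after 2030/07/22 is 2030/10/15. 2030/10/15 is a Tuesday and is not a listed holiday, so no roll-forward applies.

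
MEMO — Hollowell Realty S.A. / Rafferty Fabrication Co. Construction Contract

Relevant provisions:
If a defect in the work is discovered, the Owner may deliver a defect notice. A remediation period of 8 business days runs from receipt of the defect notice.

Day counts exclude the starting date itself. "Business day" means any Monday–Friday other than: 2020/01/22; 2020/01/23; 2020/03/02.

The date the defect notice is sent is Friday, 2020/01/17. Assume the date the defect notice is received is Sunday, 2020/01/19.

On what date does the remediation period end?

The last day of the remediation period: counting 8 business days from Sunday, 2020/01/19 (Jan 20, Jan 21, Jan 24, Jan 27, Jan 28, Jan 29, Jan 30, Jan 31, skipping weekends and the listed holidays on Jan 22, Jan 23) reaches Friday, 2020/01/31.

2020/01/31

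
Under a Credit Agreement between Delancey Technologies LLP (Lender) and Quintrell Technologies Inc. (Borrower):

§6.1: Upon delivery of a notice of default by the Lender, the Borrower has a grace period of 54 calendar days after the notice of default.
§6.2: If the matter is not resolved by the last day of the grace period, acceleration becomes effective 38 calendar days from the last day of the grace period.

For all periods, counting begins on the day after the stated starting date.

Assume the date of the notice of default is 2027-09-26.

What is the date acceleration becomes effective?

2027-12-27

The last day of the grace period: 54 calendar days after 2027-09-26 is 2027-11-19.
Adding 38 calendar days to 2027-11-19 gives 2027-12-27, which is the date acceleration becomes effective.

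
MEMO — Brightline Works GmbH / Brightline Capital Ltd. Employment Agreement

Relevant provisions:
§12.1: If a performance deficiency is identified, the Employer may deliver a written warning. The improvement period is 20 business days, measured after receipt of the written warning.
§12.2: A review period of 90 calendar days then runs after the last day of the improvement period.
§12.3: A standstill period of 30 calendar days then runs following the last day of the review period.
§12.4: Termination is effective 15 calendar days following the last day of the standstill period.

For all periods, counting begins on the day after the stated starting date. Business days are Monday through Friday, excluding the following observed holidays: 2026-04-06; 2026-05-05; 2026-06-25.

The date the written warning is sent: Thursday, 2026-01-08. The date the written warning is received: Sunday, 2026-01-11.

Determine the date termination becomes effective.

From Sunday, 2026-01-11, 20 business days (Jan 12, Jan 13, Jan 14, Jan 15, …, Feb 4, Feb 5, Feb 6, skipping weekends) brings us to Friday, 2026-02-06, which is the last day of the improvement period.
Adding 90 calendar days to 2026-02-06 gives 2026-05-07, which is the last day of the review period.
The last day of the standstill period: 30 calendar days after 2026-05-07 is 2026-06-06.
The date termination becomes effective: 2026-06-06 + 15 days = 2026-06-21.

2026-06-21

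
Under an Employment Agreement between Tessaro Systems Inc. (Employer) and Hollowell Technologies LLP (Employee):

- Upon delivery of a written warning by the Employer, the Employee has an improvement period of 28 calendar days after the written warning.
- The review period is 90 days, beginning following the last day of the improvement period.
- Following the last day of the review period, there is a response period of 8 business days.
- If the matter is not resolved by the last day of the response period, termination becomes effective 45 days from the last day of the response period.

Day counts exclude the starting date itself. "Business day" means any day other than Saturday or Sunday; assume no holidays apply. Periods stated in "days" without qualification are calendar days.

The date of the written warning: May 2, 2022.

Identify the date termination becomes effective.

Adding 28 calendar days to May 2, 2022 gives May 30, 2022, which is the last day of the improvement period.
The last day of the review period: 90 calendar days after May 30, 2022 is August 28, 2022.
The last day of the response period: counting 8 business days from Sunday, August 28, 2022 (Aug 29, Aug 30, Aug 31, Sep 1, Sep 2, Sep 5, Sep 6, Sep 7, skipping weekends) reaches Wednesday, September 7, 2022.
The date termination becomes effective: 45 calendar days after September 7, 2022 is October 22, 2022.

October 22, 2022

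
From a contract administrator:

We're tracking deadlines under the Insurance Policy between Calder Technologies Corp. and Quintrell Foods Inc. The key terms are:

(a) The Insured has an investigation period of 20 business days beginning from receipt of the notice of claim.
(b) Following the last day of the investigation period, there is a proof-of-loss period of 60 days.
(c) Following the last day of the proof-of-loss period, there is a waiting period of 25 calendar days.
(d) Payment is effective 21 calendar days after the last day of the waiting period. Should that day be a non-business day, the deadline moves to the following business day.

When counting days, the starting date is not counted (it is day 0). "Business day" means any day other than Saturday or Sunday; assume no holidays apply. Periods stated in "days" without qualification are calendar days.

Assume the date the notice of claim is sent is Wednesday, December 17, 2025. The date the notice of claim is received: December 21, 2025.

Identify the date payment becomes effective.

May 4, 2026

The last day of the investigation period: 20 business days after Sunday, December 21, 2025, skipping weekends — Dec 22, Dec 23, Dec 24, Dec 25, …, Jan 14, Jan 15, Jan 16 — lands on Friday, January 16, 2026.
The last day of the proof-of-loss period: January 16, 2026 + 60 days = March 17, 2026.
The last day of the waiting period: 25 calendar days after March 17, 2026 is April 11, 2026.
The date payment becomes effective: April 11, 2026 + 21 days = May 2, 2026. That falls on a Saturday, so it rolls to the next business day, Monday, May 4, 2026.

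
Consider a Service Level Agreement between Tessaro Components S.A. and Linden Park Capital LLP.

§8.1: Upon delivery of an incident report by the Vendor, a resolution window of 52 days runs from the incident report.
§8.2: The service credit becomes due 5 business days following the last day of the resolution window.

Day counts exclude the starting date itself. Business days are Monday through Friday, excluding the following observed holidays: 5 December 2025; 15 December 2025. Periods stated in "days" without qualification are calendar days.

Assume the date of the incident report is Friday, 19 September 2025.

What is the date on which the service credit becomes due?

The last day of the resolution window: 19 September 2025 + 52 days = 10 November 2025.
The date on which the service credit becomes due: counting 5 business days from Monday, 10 November 2025 (Nov 11, Nov 12, Nov 13, Nov 14, Nov 17, skipping weekends) reaches Monday, 17 November 2025.

17 November 2025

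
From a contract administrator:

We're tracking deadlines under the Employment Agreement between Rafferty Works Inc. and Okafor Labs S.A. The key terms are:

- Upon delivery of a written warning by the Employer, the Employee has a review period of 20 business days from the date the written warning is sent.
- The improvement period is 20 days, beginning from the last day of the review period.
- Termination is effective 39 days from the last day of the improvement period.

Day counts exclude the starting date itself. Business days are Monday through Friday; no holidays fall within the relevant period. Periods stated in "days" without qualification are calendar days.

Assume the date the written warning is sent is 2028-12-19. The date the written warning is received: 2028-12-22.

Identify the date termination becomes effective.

2029-03-16

From Tuesday, 2028-12-19, 20 business days (Dec 20, Dec 21, Dec 22, Dec 25, …, Jan 12, Jan 15, Jan 16, skipping weekends) brings us to Tuesday, 2029-01-16, which is the last day of the review period.
The last day of the improvement period: 2029-01-16 + 20 days = 2029-02-05.
The date termination becomes effective: 39 calendar days after 2029-02-05 is 2029-03-16.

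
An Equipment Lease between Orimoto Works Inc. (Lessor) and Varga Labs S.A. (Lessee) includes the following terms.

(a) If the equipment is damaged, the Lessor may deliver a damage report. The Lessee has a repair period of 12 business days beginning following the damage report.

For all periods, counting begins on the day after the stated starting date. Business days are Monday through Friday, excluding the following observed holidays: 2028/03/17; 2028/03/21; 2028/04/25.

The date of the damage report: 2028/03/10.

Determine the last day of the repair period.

2028/03/30

The last day of the repair period: counting 12 business days from Friday, 2028/03/10 (Mar 13, Mar 14, Mar 15, Mar 16, …, Mar 28, Mar 29, Mar 30, skipping weekends and the listed holidays on Mar 17, Mar 21) reaches Thursday, 2028/03/30.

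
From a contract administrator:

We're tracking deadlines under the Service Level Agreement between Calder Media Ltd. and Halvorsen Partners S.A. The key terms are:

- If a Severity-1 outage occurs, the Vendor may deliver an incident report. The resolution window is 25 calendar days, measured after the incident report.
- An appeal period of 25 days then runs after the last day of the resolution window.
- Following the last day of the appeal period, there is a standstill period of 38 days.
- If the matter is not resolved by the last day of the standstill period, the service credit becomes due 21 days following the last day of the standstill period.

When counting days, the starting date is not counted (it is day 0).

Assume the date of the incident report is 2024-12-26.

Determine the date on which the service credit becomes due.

2025-04-14

The last day of the resolution window: 25 calendar days after 2024-12-26 is 2025-01-20.
The last day of the appeal period: 25 calendar days after 2025-01-20 is 2025-02-14.
The last day of the standstill period: 38 calendar days after 2025-02-14 is 2025-03-24.
The date on which the service credit becomes due: 2025-03-24 + 21 days = 2025-04-14.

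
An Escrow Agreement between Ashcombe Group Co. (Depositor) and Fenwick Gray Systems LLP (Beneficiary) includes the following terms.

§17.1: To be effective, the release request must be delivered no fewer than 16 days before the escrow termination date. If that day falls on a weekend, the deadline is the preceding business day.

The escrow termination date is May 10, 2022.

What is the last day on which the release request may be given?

Counting back 16 calendar days from May 10, 2022 gives April 24, 2022. That is a Sunday, so the deadline moves back to Friday, April 22, 2022.

April 22, 2022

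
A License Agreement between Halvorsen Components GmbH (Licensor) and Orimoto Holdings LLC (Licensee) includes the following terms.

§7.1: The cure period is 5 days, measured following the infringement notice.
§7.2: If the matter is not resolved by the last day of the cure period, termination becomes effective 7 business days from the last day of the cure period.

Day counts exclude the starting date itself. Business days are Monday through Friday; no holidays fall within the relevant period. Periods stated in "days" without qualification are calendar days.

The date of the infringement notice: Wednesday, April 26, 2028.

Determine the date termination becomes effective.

May 10, 2028

The last day of the cure period: 5 calendar days after April 26, 2028 is May 1, 2028.
The date termination becomes effective: 7 business days after Monday, May 1, 2028, skipping weekends — May 2, May 3, May 4, May 5, May 8, May 9, May 10 — lands on Wednesday, May 10, 2028.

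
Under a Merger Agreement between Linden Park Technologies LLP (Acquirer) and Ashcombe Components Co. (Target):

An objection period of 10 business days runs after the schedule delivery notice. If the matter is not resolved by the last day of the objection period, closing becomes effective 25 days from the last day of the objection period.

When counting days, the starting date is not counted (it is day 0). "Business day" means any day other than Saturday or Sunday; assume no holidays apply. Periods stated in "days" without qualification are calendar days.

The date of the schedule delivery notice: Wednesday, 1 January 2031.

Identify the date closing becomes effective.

From Wednesday, 1 January 2031, 10 business days (Jan 2, Jan 3, Jan 6, Jan 7, Jan 8, Jan 9, Jan 10, Jan 13, Jan 14, Jan 15, skipping weekends) brings us to Wednesday, 15 January 2031, which is the last day of the objection period.
Adding 25 calendar days to 15 January 2031 gives 9 February 2031, which is the date closing becomes effective.

9 February 2031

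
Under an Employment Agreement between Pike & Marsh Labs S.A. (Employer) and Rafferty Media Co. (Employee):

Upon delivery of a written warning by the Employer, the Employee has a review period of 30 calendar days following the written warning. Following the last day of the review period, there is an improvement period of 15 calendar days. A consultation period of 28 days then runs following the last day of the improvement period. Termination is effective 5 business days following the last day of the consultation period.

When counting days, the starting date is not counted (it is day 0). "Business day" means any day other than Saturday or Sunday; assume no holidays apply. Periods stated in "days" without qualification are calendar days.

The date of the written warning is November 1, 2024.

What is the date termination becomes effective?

The last day of the review period: November 1, 2024 + 30 days = December 1, 2024.
Adding 15 calendar days to December 1, 2024 gives December 16, 2024, which is the last day of the improvement period.
Adding 28 calendar days to December 16, 2024 gives January 13, 2025, which is the last day of the consultation period.
The date termination becomes effective: 5 business days after Monday, January 13, 2025, skipping weekends — Jan 14, Jan 15, Jan 16, Jan 17, Jan 20 — lands on Monday, January 20, 2025.

January 20, 2025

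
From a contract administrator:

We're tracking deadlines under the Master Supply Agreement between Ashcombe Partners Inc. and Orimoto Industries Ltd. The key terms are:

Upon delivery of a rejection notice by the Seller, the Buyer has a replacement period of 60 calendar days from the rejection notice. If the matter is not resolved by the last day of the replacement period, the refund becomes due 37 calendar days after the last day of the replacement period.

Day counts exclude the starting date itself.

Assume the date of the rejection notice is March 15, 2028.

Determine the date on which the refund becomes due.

The last day of the replacement period: March 15, 2028 + 60 days = May 14, 2028.
The date on which the refund becomes due: May 14, 2028 + 37 days = June 20, 2028.

June 20, 2028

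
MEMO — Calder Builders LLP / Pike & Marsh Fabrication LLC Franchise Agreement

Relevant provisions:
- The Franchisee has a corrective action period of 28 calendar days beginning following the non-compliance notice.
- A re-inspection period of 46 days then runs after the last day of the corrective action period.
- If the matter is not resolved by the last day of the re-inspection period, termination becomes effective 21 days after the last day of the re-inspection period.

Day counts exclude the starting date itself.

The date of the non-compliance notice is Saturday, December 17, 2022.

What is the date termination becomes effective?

March 22, 2023

Adding 28 calendar days to December 17, 2022 gives January 14, 2023, which is the last day of the corrective action period.
The last day of the re-inspection period: 46 calendar days after January 14, 2023 is March 1, 2023.
Adding 21 calendar days to March 1, 2023 gives March 22, 2023, which is the date termination becomes effective.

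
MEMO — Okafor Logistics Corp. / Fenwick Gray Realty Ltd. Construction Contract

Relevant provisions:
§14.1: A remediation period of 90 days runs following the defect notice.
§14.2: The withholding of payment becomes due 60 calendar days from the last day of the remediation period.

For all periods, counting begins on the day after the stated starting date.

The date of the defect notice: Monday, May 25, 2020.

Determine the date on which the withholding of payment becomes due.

Oct 22, 2020

The last day of the remediation period: 90 calendar days after May 25, 2020 is Aug 23, 2020.
Adding 60 calendar days to Aug 23, 2020 gives Oct 22, 2020, which is the date on which the withholding of payment becomes due.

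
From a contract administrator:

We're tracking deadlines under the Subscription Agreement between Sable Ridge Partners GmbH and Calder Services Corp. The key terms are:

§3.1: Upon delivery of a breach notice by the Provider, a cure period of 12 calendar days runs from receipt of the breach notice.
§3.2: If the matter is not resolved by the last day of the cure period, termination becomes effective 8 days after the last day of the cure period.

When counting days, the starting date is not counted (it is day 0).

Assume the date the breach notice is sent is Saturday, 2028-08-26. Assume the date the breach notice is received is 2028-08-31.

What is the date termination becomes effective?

2028-09-20

The last day of the cure period: 2028-08-31 + 12 days = 2028-09-12.
Adding 8 calendar days to 2028-09-12 gives 2028-09-20, which is the date termination becomes effective.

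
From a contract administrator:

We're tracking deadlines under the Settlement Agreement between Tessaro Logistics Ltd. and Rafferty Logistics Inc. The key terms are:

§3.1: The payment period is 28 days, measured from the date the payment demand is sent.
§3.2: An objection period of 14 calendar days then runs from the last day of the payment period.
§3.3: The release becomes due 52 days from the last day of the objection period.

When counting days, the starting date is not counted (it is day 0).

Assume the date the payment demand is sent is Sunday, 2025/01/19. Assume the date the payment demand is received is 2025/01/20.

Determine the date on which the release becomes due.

2025/04/23

The last day of the payment period: 28 calendar days after 2025/01/19 is 2025/02/16.
Adding 14 calendar days to 2025/02/16 gives 2025/03/02, which is the last day of the objection period.
Adding 52 calendar days to 2025/03/02 gives 2025/04/23, which is the date on which the release becomes due.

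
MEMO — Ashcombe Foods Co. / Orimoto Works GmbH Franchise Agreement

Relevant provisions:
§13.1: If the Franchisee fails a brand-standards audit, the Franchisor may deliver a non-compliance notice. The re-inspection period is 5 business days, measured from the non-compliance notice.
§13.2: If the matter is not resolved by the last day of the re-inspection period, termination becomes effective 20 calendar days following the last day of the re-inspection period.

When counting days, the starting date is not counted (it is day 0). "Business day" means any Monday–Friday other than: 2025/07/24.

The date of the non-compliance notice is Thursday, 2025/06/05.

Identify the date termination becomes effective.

From Thursday, 2025/06/05, 5 business days (Jun 6, Jun 9, Jun 10, Jun 11, Jun 12, skipping weekends) brings us to Thursday, 2025/06/12, which is the last day of the re-inspection period.
The date termination becomes effective: 2025/06/12 + 20 days = 2025/07/02.

2025/07/02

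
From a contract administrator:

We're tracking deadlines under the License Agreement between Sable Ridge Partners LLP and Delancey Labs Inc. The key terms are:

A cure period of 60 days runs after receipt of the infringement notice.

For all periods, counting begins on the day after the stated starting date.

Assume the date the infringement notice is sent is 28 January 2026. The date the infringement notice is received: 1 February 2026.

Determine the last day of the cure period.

2 April 2026

The last day of the cure period: 60 calendar days after 1 February 2026 is 2 April 2026.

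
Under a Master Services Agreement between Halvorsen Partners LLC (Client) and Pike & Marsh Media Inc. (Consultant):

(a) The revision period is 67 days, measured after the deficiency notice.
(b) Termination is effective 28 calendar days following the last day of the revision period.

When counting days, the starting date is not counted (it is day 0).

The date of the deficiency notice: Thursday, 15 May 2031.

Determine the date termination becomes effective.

The last day of the revision period: 15 May 2031 + 67 days = 21 July 2031.
The date termination becomes effective: 21 July 2031 + 28 days = 18 August 2031.

18 August 2031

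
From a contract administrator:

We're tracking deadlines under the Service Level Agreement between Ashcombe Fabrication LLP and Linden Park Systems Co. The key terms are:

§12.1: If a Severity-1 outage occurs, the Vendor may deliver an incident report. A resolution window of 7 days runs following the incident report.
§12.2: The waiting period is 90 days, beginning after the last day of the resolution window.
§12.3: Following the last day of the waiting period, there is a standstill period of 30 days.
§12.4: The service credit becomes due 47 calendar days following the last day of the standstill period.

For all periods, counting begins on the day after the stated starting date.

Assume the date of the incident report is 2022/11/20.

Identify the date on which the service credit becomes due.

2023/05/13

The last day of the resolution window: 2022/11/20 + 7 days = 2022/11/27.
The last day of the waiting period: 90 calendar days after 2022/11/27 is 2023/02/25.
Adding 30 calendar days to 2023/02/25 gives 2023/03/27, which is the last day of the standstill period.
The date on which the service credit becomes due: 2023/03/27 + 47 days = 2023/05/13.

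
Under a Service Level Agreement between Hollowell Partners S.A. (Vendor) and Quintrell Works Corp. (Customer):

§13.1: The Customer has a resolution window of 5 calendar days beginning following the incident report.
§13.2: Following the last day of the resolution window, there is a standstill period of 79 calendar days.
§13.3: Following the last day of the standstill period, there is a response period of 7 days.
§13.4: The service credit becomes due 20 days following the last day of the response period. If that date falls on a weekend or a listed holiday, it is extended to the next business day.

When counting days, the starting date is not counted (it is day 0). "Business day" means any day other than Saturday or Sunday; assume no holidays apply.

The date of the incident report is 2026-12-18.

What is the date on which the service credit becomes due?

The last day of the resolution window: 2026-12-18 + 5 days = 2026-12-23.
The last day of the standstill period: 2026-12-23 + 79 days = 2027-03-12.
Adding 7 calendar days to 2027-03-12 gives 2027-03-19, which is the last day of the response period.
The date on which the service credit becomes due: 20 calendar days after 2027-03-19 is 2027-04-08. 2027-04-08 is a Thursday, so no roll-forward applies.

2027-04-08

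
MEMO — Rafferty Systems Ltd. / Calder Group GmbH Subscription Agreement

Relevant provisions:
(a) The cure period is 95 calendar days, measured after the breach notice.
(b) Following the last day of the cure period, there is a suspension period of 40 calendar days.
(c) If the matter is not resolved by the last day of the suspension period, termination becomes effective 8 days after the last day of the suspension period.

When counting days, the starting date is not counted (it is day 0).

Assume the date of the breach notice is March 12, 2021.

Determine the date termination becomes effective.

August 2, 2021

The last day of the cure period: 95 calendar days after March 12, 2021 is June 15, 2021.
The last day of the suspension period: June 15, 2021 + 40 days = July 25, 2021.
The date termination becomes effective: 8 calendar days after July 25, 2021 is August 2, 2021.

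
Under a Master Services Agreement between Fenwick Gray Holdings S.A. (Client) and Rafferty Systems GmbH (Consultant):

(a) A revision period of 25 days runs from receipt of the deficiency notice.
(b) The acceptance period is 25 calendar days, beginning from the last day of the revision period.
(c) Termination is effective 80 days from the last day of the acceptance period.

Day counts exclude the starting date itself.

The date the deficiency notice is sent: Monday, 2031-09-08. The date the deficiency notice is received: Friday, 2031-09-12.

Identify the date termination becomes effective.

2032-01-20

The last day of the revision period: 2031-09-12 + 25 days = 2031-10-07.
The last day of the acceptance period: 25 calendar days after 2031-10-07 is 2031-11-01.
Adding 80 calendar days to 2031-11-01 gives 2032-01-20, which is the date termination becomes effective.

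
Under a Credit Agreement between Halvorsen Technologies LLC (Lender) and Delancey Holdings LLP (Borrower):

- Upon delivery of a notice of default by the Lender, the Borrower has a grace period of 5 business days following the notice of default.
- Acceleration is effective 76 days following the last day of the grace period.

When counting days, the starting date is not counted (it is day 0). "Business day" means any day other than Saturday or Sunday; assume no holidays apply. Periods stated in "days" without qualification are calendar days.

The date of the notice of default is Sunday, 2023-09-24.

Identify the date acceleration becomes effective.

The last day of the grace period: 5 business days after Sunday, 2023-09-24, skipping weekends — Sep 25, Sep 26, Sep 27, Sep 28, Sep 29 — lands on Friday, 2023-09-29.
The date acceleration becomes effective: 2023-09-29 + 76 days = 2023-12-14.

2023-12-14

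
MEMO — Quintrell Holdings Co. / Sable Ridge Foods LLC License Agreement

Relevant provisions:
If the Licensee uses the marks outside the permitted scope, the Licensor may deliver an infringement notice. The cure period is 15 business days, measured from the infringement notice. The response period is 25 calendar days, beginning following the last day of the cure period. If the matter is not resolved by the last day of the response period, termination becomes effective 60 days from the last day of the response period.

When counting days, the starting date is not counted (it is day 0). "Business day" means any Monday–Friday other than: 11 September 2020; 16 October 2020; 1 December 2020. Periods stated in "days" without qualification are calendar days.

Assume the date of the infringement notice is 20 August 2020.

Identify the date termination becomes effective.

4 December 2020

From Thursday, 20 August 2020, 15 business days (Aug 21, Aug 24, Aug 25, Aug 26, …, Sep 8, Sep 9, Sep 10, skipping weekends) brings us to Thursday, 10 September 2020, which is the last day of the cure period.
The last day of the response period: 25 calendar days after 10 September 2020 is 5 October 2020.
The date termination becomes effective: 5 October 2020 + 60 days = 4 December 2020.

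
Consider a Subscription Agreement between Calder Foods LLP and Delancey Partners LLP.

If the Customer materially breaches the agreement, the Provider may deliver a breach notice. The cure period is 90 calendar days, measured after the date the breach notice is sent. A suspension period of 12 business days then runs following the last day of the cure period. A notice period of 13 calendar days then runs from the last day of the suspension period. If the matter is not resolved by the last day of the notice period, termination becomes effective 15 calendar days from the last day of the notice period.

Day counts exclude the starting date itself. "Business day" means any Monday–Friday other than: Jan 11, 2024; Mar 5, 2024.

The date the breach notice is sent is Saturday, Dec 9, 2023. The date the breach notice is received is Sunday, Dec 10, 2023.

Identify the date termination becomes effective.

Adding 90 calendar days to Dec 9, 2023 gives Mar 8, 2024, which is the last day of the cure period.
The last day of the suspension period: 12 business days after Friday, Mar 8, 2024, skipping weekends — Mar 11, Mar 12, Mar 13, Mar 14, …, Mar 22, Mar 25, Mar 26 — lands on Tuesday, Mar 26, 2024.
The last day of the notice period: 13 calendar days after Mar 26, 2024 is Apr 8, 2024.
The date termination becomes effective: 15 calendar days after Apr 8, 2024 is Apr 23, 2024.

Apr 23, 2024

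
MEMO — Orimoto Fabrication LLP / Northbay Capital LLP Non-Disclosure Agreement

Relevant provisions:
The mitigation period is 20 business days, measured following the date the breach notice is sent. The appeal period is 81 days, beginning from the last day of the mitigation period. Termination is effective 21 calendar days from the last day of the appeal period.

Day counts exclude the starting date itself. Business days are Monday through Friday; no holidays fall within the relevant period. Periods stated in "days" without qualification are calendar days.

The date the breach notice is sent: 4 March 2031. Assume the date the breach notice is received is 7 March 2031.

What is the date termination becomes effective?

12 July 2031

From Tuesday, 4 March 2031, 20 business days (Mar 5, Mar 6, Mar 7, Mar 10, …, Mar 28, Mar 31, Apr 1, skipping weekends) brings us to Tuesday, 1 April 2031, which is the last day of the mitigation period.
The last day of the appeal period: 81 calendar days after 1 April 2031 is 21 June 2031.
The date termination becomes effective: 21 June 2031 + 21 days = 12 July 2031.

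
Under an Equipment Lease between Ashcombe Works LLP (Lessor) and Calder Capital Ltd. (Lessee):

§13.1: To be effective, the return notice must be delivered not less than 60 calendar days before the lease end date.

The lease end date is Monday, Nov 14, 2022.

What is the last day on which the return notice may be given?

Sep 15, 2022

Nov 14, 2022 minus 60 days is Sep 15, 2022.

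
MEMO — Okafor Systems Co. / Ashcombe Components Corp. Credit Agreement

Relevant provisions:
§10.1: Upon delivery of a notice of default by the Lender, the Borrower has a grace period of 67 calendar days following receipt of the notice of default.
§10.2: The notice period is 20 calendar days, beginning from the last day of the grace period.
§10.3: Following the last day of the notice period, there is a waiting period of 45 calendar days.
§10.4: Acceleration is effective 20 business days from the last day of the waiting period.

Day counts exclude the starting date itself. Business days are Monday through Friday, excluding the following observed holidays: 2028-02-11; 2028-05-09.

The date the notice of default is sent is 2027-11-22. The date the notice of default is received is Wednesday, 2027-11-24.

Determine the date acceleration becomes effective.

2028-05-02

Adding 67 calendar days to 2027-11-24 gives 2028-01-30, which is the last day of the grace period.
The last day of the notice period: 2028-01-30 + 20 days = 2028-02-19.
Adding 45 calendar days to 2028-02-19 gives 2028-04-04, which is the last day of the waiting period.
From Tuesday, 2028-04-04, 20 business days (Apr 5, Apr 6, Apr 7, Apr 10, …, Apr 28, May 1, May 2, skipping weekends) brings us to Tuesday, 2028-05-02, which is the date acceleration becomes effective.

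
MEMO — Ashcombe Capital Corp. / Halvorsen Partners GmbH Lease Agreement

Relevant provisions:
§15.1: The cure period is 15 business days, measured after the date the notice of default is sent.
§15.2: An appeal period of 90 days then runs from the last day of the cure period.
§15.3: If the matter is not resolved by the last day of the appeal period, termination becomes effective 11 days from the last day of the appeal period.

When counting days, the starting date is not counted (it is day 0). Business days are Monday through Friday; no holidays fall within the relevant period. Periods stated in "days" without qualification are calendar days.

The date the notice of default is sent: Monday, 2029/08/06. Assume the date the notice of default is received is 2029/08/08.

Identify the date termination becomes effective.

2029/12/06

From Monday, 2029/08/06, 15 business days (Aug 7, Aug 8, Aug 9, Aug 10, …, Aug 23, Aug 24, Aug 27, skipping weekends) brings us to Monday, 2029/08/27, which is the last day of the cure period.
The last day of the appeal period: 90 calendar days after 2029/08/27 is 2029/11/25.
The date termination becomes effective: 2029/11/25 + 11 days = 2029/12/06.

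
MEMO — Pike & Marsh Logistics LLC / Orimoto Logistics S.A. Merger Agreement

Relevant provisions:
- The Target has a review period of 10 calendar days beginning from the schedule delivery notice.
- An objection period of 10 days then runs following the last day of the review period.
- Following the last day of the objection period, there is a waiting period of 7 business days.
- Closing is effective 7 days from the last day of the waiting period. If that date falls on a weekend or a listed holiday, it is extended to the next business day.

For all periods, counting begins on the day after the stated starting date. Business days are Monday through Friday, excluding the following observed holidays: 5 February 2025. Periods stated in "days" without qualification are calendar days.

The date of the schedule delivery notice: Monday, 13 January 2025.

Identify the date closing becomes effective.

19 February 2025

The last day of the review period: 13 January 2025 + 10 days = 23 January 2025.
Adding 10 calendar days to 23 January 2025 gives 2 February 2025, which is the last day of the objection period.
The last day of the waiting period: 7 business days after Sunday, 2 February 2025, skipping weekends and the listed holiday on Feb 5 — Feb 3, Feb 4, Feb 6, Feb 7, Feb 10, Feb 11, Feb 12 — lands on Wednesday, 12 February 2025.
The date closing becomes effective: 7 calendar days after 12 February 2025 is 19 February 2025. 19 February 2025 is a Wednesday and is not a listed holiday, so no roll-forward applies.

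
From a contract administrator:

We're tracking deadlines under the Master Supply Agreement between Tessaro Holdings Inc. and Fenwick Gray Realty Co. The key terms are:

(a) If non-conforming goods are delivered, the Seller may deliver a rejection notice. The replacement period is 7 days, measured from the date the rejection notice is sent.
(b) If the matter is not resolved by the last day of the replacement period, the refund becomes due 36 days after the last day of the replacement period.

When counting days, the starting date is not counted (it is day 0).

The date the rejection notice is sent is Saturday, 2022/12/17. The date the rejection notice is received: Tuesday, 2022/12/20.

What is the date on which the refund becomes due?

Adding 7 calendar days to 2022/12/17 gives 2022/12/24, which is the last day of the replacement period.
The date on which the refund becomes due: 2022/12/24 + 36 days = 2023/01/29.

2023/01/29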